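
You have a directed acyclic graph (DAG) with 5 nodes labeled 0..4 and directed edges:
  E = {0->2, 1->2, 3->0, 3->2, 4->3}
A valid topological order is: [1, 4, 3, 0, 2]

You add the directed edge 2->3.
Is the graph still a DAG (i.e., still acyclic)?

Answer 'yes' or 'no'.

Answer: no

Derivation:
Given toposort: [1, 4, 3, 0, 2]
Position of 2: index 4; position of 3: index 2
New edge 2->3: backward (u after v in old order)
Backward edge: old toposort is now invalid. Check if this creates a cycle.
Does 3 already reach 2? Reachable from 3: [0, 2, 3]. YES -> cycle!
Still a DAG? no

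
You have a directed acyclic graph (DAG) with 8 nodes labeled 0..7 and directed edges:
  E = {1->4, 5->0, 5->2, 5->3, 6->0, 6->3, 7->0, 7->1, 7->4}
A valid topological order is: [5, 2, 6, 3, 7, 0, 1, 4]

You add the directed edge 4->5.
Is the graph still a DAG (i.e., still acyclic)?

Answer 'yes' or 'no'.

Given toposort: [5, 2, 6, 3, 7, 0, 1, 4]
Position of 4: index 7; position of 5: index 0
New edge 4->5: backward (u after v in old order)
Backward edge: old toposort is now invalid. Check if this creates a cycle.
Does 5 already reach 4? Reachable from 5: [0, 2, 3, 5]. NO -> still a DAG (reorder needed).
Still a DAG? yes

Answer: yes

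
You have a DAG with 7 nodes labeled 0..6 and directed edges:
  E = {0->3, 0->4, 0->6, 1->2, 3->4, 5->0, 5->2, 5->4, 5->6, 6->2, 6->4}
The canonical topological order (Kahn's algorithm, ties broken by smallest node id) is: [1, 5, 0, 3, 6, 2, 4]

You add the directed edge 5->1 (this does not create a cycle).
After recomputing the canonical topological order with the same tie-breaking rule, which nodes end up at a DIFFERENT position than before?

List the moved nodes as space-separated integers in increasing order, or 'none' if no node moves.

Answer: 0 1 5

Derivation:
Old toposort: [1, 5, 0, 3, 6, 2, 4]
Added edge 5->1
Recompute Kahn (smallest-id tiebreak):
  initial in-degrees: [1, 1, 3, 1, 4, 0, 2]
  ready (indeg=0): [5]
  pop 5: indeg[0]->0; indeg[1]->0; indeg[2]->2; indeg[4]->3; indeg[6]->1 | ready=[0, 1] | order so far=[5]
  pop 0: indeg[3]->0; indeg[4]->2; indeg[6]->0 | ready=[1, 3, 6] | order so far=[5, 0]
  pop 1: indeg[2]->1 | ready=[3, 6] | order so far=[5, 0, 1]
  pop 3: indeg[4]->1 | ready=[6] | order so far=[5, 0, 1, 3]
  pop 6: indeg[2]->0; indeg[4]->0 | ready=[2, 4] | order so far=[5, 0, 1, 3, 6]
  pop 2: no out-edges | ready=[4] | order so far=[5, 0, 1, 3, 6, 2]
  pop 4: no out-edges | ready=[] | order so far=[5, 0, 1, 3, 6, 2, 4]
New canonical toposort: [5, 0, 1, 3, 6, 2, 4]
Compare positions:
  Node 0: index 2 -> 1 (moved)
  Node 1: index 0 -> 2 (moved)
  Node 2: index 5 -> 5 (same)
  Node 3: index 3 -> 3 (same)
  Node 4: index 6 -> 6 (same)
  Node 5: index 1 -> 0 (moved)
  Node 6: index 4 -> 4 (same)
Nodes that changed position: 0 1 5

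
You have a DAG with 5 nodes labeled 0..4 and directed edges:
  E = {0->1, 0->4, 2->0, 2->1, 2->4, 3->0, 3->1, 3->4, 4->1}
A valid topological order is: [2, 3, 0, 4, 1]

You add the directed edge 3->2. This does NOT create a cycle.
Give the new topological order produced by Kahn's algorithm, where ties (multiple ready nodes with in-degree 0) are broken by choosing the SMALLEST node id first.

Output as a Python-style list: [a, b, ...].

Old toposort: [2, 3, 0, 4, 1]
Added edge: 3->2
Position of 3 (1) > position of 2 (0). Must reorder: 3 must now come before 2.
Run Kahn's algorithm (break ties by smallest node id):
  initial in-degrees: [2, 4, 1, 0, 3]
  ready (indeg=0): [3]
  pop 3: indeg[0]->1; indeg[1]->3; indeg[2]->0; indeg[4]->2 | ready=[2] | order so far=[3]
  pop 2: indeg[0]->0; indeg[1]->2; indeg[4]->1 | ready=[0] | order so far=[3, 2]
  pop 0: indeg[1]->1; indeg[4]->0 | ready=[4] | order so far=[3, 2, 0]
  pop 4: indeg[1]->0 | ready=[1] | order so far=[3, 2, 0, 4]
  pop 1: no out-edges | ready=[] | order so far=[3, 2, 0, 4, 1]
  Result: [3, 2, 0, 4, 1]

Answer: [3, 2, 0, 4, 1]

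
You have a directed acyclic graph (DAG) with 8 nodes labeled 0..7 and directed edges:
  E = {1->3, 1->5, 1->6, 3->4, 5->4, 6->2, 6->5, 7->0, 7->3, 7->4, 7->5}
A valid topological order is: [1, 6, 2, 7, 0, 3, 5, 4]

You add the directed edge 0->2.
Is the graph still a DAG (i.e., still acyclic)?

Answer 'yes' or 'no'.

Answer: yes

Derivation:
Given toposort: [1, 6, 2, 7, 0, 3, 5, 4]
Position of 0: index 4; position of 2: index 2
New edge 0->2: backward (u after v in old order)
Backward edge: old toposort is now invalid. Check if this creates a cycle.
Does 2 already reach 0? Reachable from 2: [2]. NO -> still a DAG (reorder needed).
Still a DAG? yes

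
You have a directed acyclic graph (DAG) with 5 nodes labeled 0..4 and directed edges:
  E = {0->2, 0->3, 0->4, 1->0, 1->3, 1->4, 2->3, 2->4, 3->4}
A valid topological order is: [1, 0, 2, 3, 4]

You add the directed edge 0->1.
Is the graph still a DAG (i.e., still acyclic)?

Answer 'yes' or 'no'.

Answer: no

Derivation:
Given toposort: [1, 0, 2, 3, 4]
Position of 0: index 1; position of 1: index 0
New edge 0->1: backward (u after v in old order)
Backward edge: old toposort is now invalid. Check if this creates a cycle.
Does 1 already reach 0? Reachable from 1: [0, 1, 2, 3, 4]. YES -> cycle!
Still a DAG? no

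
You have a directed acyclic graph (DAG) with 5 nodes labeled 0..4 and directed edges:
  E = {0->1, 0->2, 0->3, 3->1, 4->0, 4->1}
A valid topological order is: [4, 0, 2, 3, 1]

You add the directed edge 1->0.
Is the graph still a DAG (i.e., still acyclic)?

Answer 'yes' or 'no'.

Given toposort: [4, 0, 2, 3, 1]
Position of 1: index 4; position of 0: index 1
New edge 1->0: backward (u after v in old order)
Backward edge: old toposort is now invalid. Check if this creates a cycle.
Does 0 already reach 1? Reachable from 0: [0, 1, 2, 3]. YES -> cycle!
Still a DAG? no

Answer: no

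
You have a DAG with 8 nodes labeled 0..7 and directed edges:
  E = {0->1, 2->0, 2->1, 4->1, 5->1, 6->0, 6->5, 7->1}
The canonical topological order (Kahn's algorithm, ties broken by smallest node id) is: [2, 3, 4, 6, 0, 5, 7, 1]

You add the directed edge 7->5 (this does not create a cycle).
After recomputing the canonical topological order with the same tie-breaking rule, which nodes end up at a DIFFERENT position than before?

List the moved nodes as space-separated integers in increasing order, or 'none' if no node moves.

Old toposort: [2, 3, 4, 6, 0, 5, 7, 1]
Added edge 7->5
Recompute Kahn (smallest-id tiebreak):
  initial in-degrees: [2, 5, 0, 0, 0, 2, 0, 0]
  ready (indeg=0): [2, 3, 4, 6, 7]
  pop 2: indeg[0]->1; indeg[1]->4 | ready=[3, 4, 6, 7] | order so far=[2]
  pop 3: no out-edges | ready=[4, 6, 7] | order so far=[2, 3]
  pop 4: indeg[1]->3 | ready=[6, 7] | order so far=[2, 3, 4]
  pop 6: indeg[0]->0; indeg[5]->1 | ready=[0, 7] | order so far=[2, 3, 4, 6]
  pop 0: indeg[1]->2 | ready=[7] | order so far=[2, 3, 4, 6, 0]
  pop 7: indeg[1]->1; indeg[5]->0 | ready=[5] | order so far=[2, 3, 4, 6, 0, 7]
  pop 5: indeg[1]->0 | ready=[1] | order so far=[2, 3, 4, 6, 0, 7, 5]
  pop 1: no out-edges | ready=[] | order so far=[2, 3, 4, 6, 0, 7, 5, 1]
New canonical toposort: [2, 3, 4, 6, 0, 7, 5, 1]
Compare positions:
  Node 0: index 4 -> 4 (same)
  Node 1: index 7 -> 7 (same)
  Node 2: index 0 -> 0 (same)
  Node 3: index 1 -> 1 (same)
  Node 4: index 2 -> 2 (same)
  Node 5: index 5 -> 6 (moved)
  Node 6: index 3 -> 3 (same)
  Node 7: index 6 -> 5 (moved)
Nodes that changed position: 5 7

Answer: 5 7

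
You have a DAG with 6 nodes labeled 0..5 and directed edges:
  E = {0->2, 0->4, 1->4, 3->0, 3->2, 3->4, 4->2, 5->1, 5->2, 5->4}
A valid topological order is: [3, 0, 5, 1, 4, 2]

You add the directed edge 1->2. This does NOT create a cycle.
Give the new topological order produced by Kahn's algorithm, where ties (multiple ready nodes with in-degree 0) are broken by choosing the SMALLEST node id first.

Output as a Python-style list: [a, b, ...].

Old toposort: [3, 0, 5, 1, 4, 2]
Added edge: 1->2
Position of 1 (3) < position of 2 (5). Old order still valid.
Run Kahn's algorithm (break ties by smallest node id):
  initial in-degrees: [1, 1, 5, 0, 4, 0]
  ready (indeg=0): [3, 5]
  pop 3: indeg[0]->0; indeg[2]->4; indeg[4]->3 | ready=[0, 5] | order so far=[3]
  pop 0: indeg[2]->3; indeg[4]->2 | ready=[5] | order so far=[3, 0]
  pop 5: indeg[1]->0; indeg[2]->2; indeg[4]->1 | ready=[1] | order so far=[3, 0, 5]
  pop 1: indeg[2]->1; indeg[4]->0 | ready=[4] | order so far=[3, 0, 5, 1]
  pop 4: indeg[2]->0 | ready=[2] | order so far=[3, 0, 5, 1, 4]
  pop 2: no out-edges | ready=[] | order so far=[3, 0, 5, 1, 4, 2]
  Result: [3, 0, 5, 1, 4, 2]

Answer: [3, 0, 5, 1, 4, 2]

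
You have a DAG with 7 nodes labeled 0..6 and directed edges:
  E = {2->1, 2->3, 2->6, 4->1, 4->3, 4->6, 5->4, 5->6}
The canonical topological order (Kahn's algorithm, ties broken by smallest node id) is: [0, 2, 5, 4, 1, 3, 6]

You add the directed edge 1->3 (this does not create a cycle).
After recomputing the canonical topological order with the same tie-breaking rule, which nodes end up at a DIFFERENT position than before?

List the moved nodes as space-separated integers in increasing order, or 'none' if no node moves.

Answer: none

Derivation:
Old toposort: [0, 2, 5, 4, 1, 3, 6]
Added edge 1->3
Recompute Kahn (smallest-id tiebreak):
  initial in-degrees: [0, 2, 0, 3, 1, 0, 3]
  ready (indeg=0): [0, 2, 5]
  pop 0: no out-edges | ready=[2, 5] | order so far=[0]
  pop 2: indeg[1]->1; indeg[3]->2; indeg[6]->2 | ready=[5] | order so far=[0, 2]
  pop 5: indeg[4]->0; indeg[6]->1 | ready=[4] | order so far=[0, 2, 5]
  pop 4: indeg[1]->0; indeg[3]->1; indeg[6]->0 | ready=[1, 6] | order so far=[0, 2, 5, 4]
  pop 1: indeg[3]->0 | ready=[3, 6] | order so far=[0, 2, 5, 4, 1]
  pop 3: no out-edges | ready=[6] | order so far=[0, 2, 5, 4, 1, 3]
  pop 6: no out-edges | ready=[] | order so far=[0, 2, 5, 4, 1, 3, 6]
New canonical toposort: [0, 2, 5, 4, 1, 3, 6]
Compare positions:
  Node 0: index 0 -> 0 (same)
  Node 1: index 4 -> 4 (same)
  Node 2: index 1 -> 1 (same)
  Node 3: index 5 -> 5 (same)
  Node 4: index 3 -> 3 (same)
  Node 5: index 2 -> 2 (same)
  Node 6: index 6 -> 6 (same)
Nodes that changed position: none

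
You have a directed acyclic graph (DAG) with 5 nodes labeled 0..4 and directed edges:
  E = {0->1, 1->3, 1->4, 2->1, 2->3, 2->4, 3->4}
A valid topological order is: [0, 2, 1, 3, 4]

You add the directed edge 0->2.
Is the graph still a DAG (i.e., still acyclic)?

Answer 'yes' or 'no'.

Given toposort: [0, 2, 1, 3, 4]
Position of 0: index 0; position of 2: index 1
New edge 0->2: forward
Forward edge: respects the existing order. Still a DAG, same toposort still valid.
Still a DAG? yes

Answer: yes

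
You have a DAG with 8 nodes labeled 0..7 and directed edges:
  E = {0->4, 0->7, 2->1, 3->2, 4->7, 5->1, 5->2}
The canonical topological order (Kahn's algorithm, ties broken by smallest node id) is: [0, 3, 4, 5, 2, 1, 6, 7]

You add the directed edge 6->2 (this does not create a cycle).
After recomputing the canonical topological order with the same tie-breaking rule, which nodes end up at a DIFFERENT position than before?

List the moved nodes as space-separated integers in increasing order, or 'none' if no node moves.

Answer: 1 2 6

Derivation:
Old toposort: [0, 3, 4, 5, 2, 1, 6, 7]
Added edge 6->2
Recompute Kahn (smallest-id tiebreak):
  initial in-degrees: [0, 2, 3, 0, 1, 0, 0, 2]
  ready (indeg=0): [0, 3, 5, 6]
  pop 0: indeg[4]->0; indeg[7]->1 | ready=[3, 4, 5, 6] | order so far=[0]
  pop 3: indeg[2]->2 | ready=[4, 5, 6] | order so far=[0, 3]
  pop 4: indeg[7]->0 | ready=[5, 6, 7] | order so far=[0, 3, 4]
  pop 5: indeg[1]->1; indeg[2]->1 | ready=[6, 7] | order so far=[0, 3, 4, 5]
  pop 6: indeg[2]->0 | ready=[2, 7] | order so far=[0, 3, 4, 5, 6]
  pop 2: indeg[1]->0 | ready=[1, 7] | order so far=[0, 3, 4, 5, 6, 2]
  pop 1: no out-edges | ready=[7] | order so far=[0, 3, 4, 5, 6, 2, 1]
  pop 7: no out-edges | ready=[] | order so far=[0, 3, 4, 5, 6, 2, 1, 7]
New canonical toposort: [0, 3, 4, 5, 6, 2, 1, 7]
Compare positions:
  Node 0: index 0 -> 0 (same)
  Node 1: index 5 -> 6 (moved)
  Node 2: index 4 -> 5 (moved)
  Node 3: index 1 -> 1 (same)
  Node 4: index 2 -> 2 (same)
  Node 5: index 3 -> 3 (same)
  Node 6: index 6 -> 4 (moved)
  Node 7: index 7 -> 7 (same)
Nodes that changed position: 1 2 6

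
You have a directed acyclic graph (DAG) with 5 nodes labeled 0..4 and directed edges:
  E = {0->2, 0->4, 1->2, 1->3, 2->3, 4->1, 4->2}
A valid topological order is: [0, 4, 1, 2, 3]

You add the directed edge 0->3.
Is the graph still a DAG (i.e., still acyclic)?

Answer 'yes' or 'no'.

Given toposort: [0, 4, 1, 2, 3]
Position of 0: index 0; position of 3: index 4
New edge 0->3: forward
Forward edge: respects the existing order. Still a DAG, same toposort still valid.
Still a DAG? yes

Answer: yes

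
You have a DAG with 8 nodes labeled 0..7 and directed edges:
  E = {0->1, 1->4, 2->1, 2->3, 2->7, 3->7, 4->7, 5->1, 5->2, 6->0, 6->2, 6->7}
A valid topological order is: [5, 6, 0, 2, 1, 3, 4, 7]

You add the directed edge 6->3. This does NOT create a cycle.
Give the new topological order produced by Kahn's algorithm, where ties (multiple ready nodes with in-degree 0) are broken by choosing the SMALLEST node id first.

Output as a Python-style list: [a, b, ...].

Old toposort: [5, 6, 0, 2, 1, 3, 4, 7]
Added edge: 6->3
Position of 6 (1) < position of 3 (5). Old order still valid.
Run Kahn's algorithm (break ties by smallest node id):
  initial in-degrees: [1, 3, 2, 2, 1, 0, 0, 4]
  ready (indeg=0): [5, 6]
  pop 5: indeg[1]->2; indeg[2]->1 | ready=[6] | order so far=[5]
  pop 6: indeg[0]->0; indeg[2]->0; indeg[3]->1; indeg[7]->3 | ready=[0, 2] | order so far=[5, 6]
  pop 0: indeg[1]->1 | ready=[2] | order so far=[5, 6, 0]
  pop 2: indeg[1]->0; indeg[3]->0; indeg[7]->2 | ready=[1, 3] | order so far=[5, 6, 0, 2]
  pop 1: indeg[4]->0 | ready=[3, 4] | order so far=[5, 6, 0, 2, 1]
  pop 3: indeg[7]->1 | ready=[4] | order so far=[5, 6, 0, 2, 1, 3]
  pop 4: indeg[7]->0 | ready=[7] | order so far=[5, 6, 0, 2, 1, 3, 4]
  pop 7: no out-edges | ready=[] | order so far=[5, 6, 0, 2, 1, 3, 4, 7]
  Result: [5, 6, 0, 2, 1, 3, 4, 7]

Answer: [5, 6, 0, 2, 1, 3, 4, 7]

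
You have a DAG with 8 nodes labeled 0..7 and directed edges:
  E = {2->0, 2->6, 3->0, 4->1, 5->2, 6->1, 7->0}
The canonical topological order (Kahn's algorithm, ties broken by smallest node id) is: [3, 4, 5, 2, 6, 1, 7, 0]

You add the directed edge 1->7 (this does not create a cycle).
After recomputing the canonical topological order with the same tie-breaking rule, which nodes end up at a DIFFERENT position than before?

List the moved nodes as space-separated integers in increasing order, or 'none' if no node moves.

Answer: none

Derivation:
Old toposort: [3, 4, 5, 2, 6, 1, 7, 0]
Added edge 1->7
Recompute Kahn (smallest-id tiebreak):
  initial in-degrees: [3, 2, 1, 0, 0, 0, 1, 1]
  ready (indeg=0): [3, 4, 5]
  pop 3: indeg[0]->2 | ready=[4, 5] | order so far=[3]
  pop 4: indeg[1]->1 | ready=[5] | order so far=[3, 4]
  pop 5: indeg[2]->0 | ready=[2] | order so far=[3, 4, 5]
  pop 2: indeg[0]->1; indeg[6]->0 | ready=[6] | order so far=[3, 4, 5, 2]
  pop 6: indeg[1]->0 | ready=[1] | order so far=[3, 4, 5, 2, 6]
  pop 1: indeg[7]->0 | ready=[7] | order so far=[3, 4, 5, 2, 6, 1]
  pop 7: indeg[0]->0 | ready=[0] | order so far=[3, 4, 5, 2, 6, 1, 7]
  pop 0: no out-edges | ready=[] | order so far=[3, 4, 5, 2, 6, 1, 7, 0]
New canonical toposort: [3, 4, 5, 2, 6, 1, 7, 0]
Compare positions:
  Node 0: index 7 -> 7 (same)
  Node 1: index 5 -> 5 (same)
  Node 2: index 3 -> 3 (same)
  Node 3: index 0 -> 0 (same)
  Node 4: index 1 -> 1 (same)
  Node 5: index 2 -> 2 (same)
  Node 6: index 4 -> 4 (same)
  Node 7: index 6 -> 6 (same)
Nodes that changed position: none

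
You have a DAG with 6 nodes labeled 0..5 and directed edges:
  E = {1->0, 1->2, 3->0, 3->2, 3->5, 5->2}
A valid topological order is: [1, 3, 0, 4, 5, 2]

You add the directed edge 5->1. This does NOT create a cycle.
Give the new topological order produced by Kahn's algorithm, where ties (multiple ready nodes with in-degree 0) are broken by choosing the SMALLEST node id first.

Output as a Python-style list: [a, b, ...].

Answer: [3, 4, 5, 1, 0, 2]

Derivation:
Old toposort: [1, 3, 0, 4, 5, 2]
Added edge: 5->1
Position of 5 (4) > position of 1 (0). Must reorder: 5 must now come before 1.
Run Kahn's algorithm (break ties by smallest node id):
  initial in-degrees: [2, 1, 3, 0, 0, 1]
  ready (indeg=0): [3, 4]
  pop 3: indeg[0]->1; indeg[2]->2; indeg[5]->0 | ready=[4, 5] | order so far=[3]
  pop 4: no out-edges | ready=[5] | order so far=[3, 4]
  pop 5: indeg[1]->0; indeg[2]->1 | ready=[1] | order so far=[3, 4, 5]
  pop 1: indeg[0]->0; indeg[2]->0 | ready=[0, 2] | order so far=[3, 4, 5, 1]
  pop 0: no out-edges | ready=[2] | order so far=[3, 4, 5, 1, 0]
  pop 2: no out-edges | ready=[] | order so far=[3, 4, 5, 1, 0, 2]
  Result: [3, 4, 5, 1, 0, 2]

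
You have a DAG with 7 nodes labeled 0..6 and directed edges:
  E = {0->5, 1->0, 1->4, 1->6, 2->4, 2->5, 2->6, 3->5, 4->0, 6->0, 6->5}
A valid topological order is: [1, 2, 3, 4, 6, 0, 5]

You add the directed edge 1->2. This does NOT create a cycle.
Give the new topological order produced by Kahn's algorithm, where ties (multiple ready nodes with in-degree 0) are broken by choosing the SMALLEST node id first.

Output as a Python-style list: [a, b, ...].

Answer: [1, 2, 3, 4, 6, 0, 5]

Derivation:
Old toposort: [1, 2, 3, 4, 6, 0, 5]
Added edge: 1->2
Position of 1 (0) < position of 2 (1). Old order still valid.
Run Kahn's algorithm (break ties by smallest node id):
  initial in-degrees: [3, 0, 1, 0, 2, 4, 2]
  ready (indeg=0): [1, 3]
  pop 1: indeg[0]->2; indeg[2]->0; indeg[4]->1; indeg[6]->1 | ready=[2, 3] | order so far=[1]
  pop 2: indeg[4]->0; indeg[5]->3; indeg[6]->0 | ready=[3, 4, 6] | order so far=[1, 2]
  pop 3: indeg[5]->2 | ready=[4, 6] | order so far=[1, 2, 3]
  pop 4: indeg[0]->1 | ready=[6] | order so far=[1, 2, 3, 4]
  pop 6: indeg[0]->0; indeg[5]->1 | ready=[0] | order so far=[1, 2, 3, 4, 6]
  pop 0: indeg[5]->0 | ready=[5] | order so far=[1, 2, 3, 4, 6, 0]
  pop 5: no out-edges | ready=[] | order so far=[1, 2, 3, 4, 6, 0, 5]
  Result: [1, 2, 3, 4, 6, 0, 5]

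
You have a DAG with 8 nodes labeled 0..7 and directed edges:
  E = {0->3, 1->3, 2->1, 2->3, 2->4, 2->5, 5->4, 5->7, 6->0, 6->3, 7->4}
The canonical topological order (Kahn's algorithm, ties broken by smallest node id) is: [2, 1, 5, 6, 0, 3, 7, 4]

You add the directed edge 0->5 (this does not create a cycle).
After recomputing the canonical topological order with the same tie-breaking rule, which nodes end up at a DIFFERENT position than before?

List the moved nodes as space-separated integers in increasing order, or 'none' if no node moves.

Answer: 0 3 5 6

Derivation:
Old toposort: [2, 1, 5, 6, 0, 3, 7, 4]
Added edge 0->5
Recompute Kahn (smallest-id tiebreak):
  initial in-degrees: [1, 1, 0, 4, 3, 2, 0, 1]
  ready (indeg=0): [2, 6]
  pop 2: indeg[1]->0; indeg[3]->3; indeg[4]->2; indeg[5]->1 | ready=[1, 6] | order so far=[2]
  pop 1: indeg[3]->2 | ready=[6] | order so far=[2, 1]
  pop 6: indeg[0]->0; indeg[3]->1 | ready=[0] | order so far=[2, 1, 6]
  pop 0: indeg[3]->0; indeg[5]->0 | ready=[3, 5] | order so far=[2, 1, 6, 0]
  pop 3: no out-edges | ready=[5] | order so far=[2, 1, 6, 0, 3]
  pop 5: indeg[4]->1; indeg[7]->0 | ready=[7] | order so far=[2, 1, 6, 0, 3, 5]
  pop 7: indeg[4]->0 | ready=[4] | order so far=[2, 1, 6, 0, 3, 5, 7]
  pop 4: no out-edges | ready=[] | order so far=[2, 1, 6, 0, 3, 5, 7, 4]
New canonical toposort: [2, 1, 6, 0, 3, 5, 7, 4]
Compare positions:
  Node 0: index 4 -> 3 (moved)
  Node 1: index 1 -> 1 (same)
  Node 2: index 0 -> 0 (same)
  Node 3: index 5 -> 4 (moved)
  Node 4: index 7 -> 7 (same)
  Node 5: index 2 -> 5 (moved)
  Node 6: index 3 -> 2 (moved)
  Node 7: index 6 -> 6 (same)
Nodes that changed position: 0 3 5 6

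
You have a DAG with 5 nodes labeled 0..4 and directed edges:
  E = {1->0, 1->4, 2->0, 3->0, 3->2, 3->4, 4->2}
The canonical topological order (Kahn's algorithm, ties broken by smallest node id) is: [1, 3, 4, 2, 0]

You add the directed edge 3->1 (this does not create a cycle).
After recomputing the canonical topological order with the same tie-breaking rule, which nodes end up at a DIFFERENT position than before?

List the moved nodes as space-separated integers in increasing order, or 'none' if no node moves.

Answer: 1 3

Derivation:
Old toposort: [1, 3, 4, 2, 0]
Added edge 3->1
Recompute Kahn (smallest-id tiebreak):
  initial in-degrees: [3, 1, 2, 0, 2]
  ready (indeg=0): [3]
  pop 3: indeg[0]->2; indeg[1]->0; indeg[2]->1; indeg[4]->1 | ready=[1] | order so far=[3]
  pop 1: indeg[0]->1; indeg[4]->0 | ready=[4] | order so far=[3, 1]
  pop 4: indeg[2]->0 | ready=[2] | order so far=[3, 1, 4]
  pop 2: indeg[0]->0 | ready=[0] | order so far=[3, 1, 4, 2]
  pop 0: no out-edges | ready=[] | order so far=[3, 1, 4, 2, 0]
New canonical toposort: [3, 1, 4, 2, 0]
Compare positions:
  Node 0: index 4 -> 4 (same)
  Node 1: index 0 -> 1 (moved)
  Node 2: index 3 -> 3 (same)
  Node 3: index 1 -> 0 (moved)
  Node 4: index 2 -> 2 (same)
Nodes that changed position: 1 3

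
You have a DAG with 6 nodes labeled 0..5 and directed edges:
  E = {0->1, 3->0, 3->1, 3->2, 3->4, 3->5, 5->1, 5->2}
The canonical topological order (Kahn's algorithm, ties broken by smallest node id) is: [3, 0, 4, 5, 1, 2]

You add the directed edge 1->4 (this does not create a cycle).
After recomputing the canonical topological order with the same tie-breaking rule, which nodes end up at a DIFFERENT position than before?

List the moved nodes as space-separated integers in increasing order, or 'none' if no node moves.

Old toposort: [3, 0, 4, 5, 1, 2]
Added edge 1->4
Recompute Kahn (smallest-id tiebreak):
  initial in-degrees: [1, 3, 2, 0, 2, 1]
  ready (indeg=0): [3]
  pop 3: indeg[0]->0; indeg[1]->2; indeg[2]->1; indeg[4]->1; indeg[5]->0 | ready=[0, 5] | order so far=[3]
  pop 0: indeg[1]->1 | ready=[5] | order so far=[3, 0]
  pop 5: indeg[1]->0; indeg[2]->0 | ready=[1, 2] | order so far=[3, 0, 5]
  pop 1: indeg[4]->0 | ready=[2, 4] | order so far=[3, 0, 5, 1]
  pop 2: no out-edges | ready=[4] | order so far=[3, 0, 5, 1, 2]
  pop 4: no out-edges | ready=[] | order so far=[3, 0, 5, 1, 2, 4]
New canonical toposort: [3, 0, 5, 1, 2, 4]
Compare positions:
  Node 0: index 1 -> 1 (same)
  Node 1: index 4 -> 3 (moved)
  Node 2: index 5 -> 4 (moved)
  Node 3: index 0 -> 0 (same)
  Node 4: index 2 -> 5 (moved)
  Node 5: index 3 -> 2 (moved)
Nodes that changed position: 1 2 4 5

Answer: 1 2 4 5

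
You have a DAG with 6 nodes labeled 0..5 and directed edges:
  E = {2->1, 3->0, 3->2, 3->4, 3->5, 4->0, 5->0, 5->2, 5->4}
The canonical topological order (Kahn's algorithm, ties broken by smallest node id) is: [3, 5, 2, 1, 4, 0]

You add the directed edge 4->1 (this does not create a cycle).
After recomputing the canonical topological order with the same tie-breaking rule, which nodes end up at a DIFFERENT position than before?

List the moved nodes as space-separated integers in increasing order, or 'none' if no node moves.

Old toposort: [3, 5, 2, 1, 4, 0]
Added edge 4->1
Recompute Kahn (smallest-id tiebreak):
  initial in-degrees: [3, 2, 2, 0, 2, 1]
  ready (indeg=0): [3]
  pop 3: indeg[0]->2; indeg[2]->1; indeg[4]->1; indeg[5]->0 | ready=[5] | order so far=[3]
  pop 5: indeg[0]->1; indeg[2]->0; indeg[4]->0 | ready=[2, 4] | order so far=[3, 5]
  pop 2: indeg[1]->1 | ready=[4] | order so far=[3, 5, 2]
  pop 4: indeg[0]->0; indeg[1]->0 | ready=[0, 1] | order so far=[3, 5, 2, 4]
  pop 0: no out-edges | ready=[1] | order so far=[3, 5, 2, 4, 0]
  pop 1: no out-edges | ready=[] | order so far=[3, 5, 2, 4, 0, 1]
New canonical toposort: [3, 5, 2, 4, 0, 1]
Compare positions:
  Node 0: index 5 -> 4 (moved)
  Node 1: index 3 -> 5 (moved)
  Node 2: index 2 -> 2 (same)
  Node 3: index 0 -> 0 (same)
  Node 4: index 4 -> 3 (moved)
  Node 5: index 1 -> 1 (same)
Nodes that changed position: 0 1 4

Answer: 0 1 4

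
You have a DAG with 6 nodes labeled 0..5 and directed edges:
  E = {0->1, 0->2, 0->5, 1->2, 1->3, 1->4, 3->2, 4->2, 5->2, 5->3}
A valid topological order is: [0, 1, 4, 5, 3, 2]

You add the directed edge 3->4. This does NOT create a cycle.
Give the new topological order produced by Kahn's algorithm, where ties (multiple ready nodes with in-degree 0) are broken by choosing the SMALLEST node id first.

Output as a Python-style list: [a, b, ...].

Answer: [0, 1, 5, 3, 4, 2]

Derivation:
Old toposort: [0, 1, 4, 5, 3, 2]
Added edge: 3->4
Position of 3 (4) > position of 4 (2). Must reorder: 3 must now come before 4.
Run Kahn's algorithm (break ties by smallest node id):
  initial in-degrees: [0, 1, 5, 2, 2, 1]
  ready (indeg=0): [0]
  pop 0: indeg[1]->0; indeg[2]->4; indeg[5]->0 | ready=[1, 5] | order so far=[0]
  pop 1: indeg[2]->3; indeg[3]->1; indeg[4]->1 | ready=[5] | order so far=[0, 1]
  pop 5: indeg[2]->2; indeg[3]->0 | ready=[3] | order so far=[0, 1, 5]
  pop 3: indeg[2]->1; indeg[4]->0 | ready=[4] | order so far=[0, 1, 5, 3]
  pop 4: indeg[2]->0 | ready=[2] | order so far=[0, 1, 5, 3, 4]
  pop 2: no out-edges | ready=[] | order so far=[0, 1, 5, 3, 4, 2]
  Result: [0, 1, 5, 3, 4, 2]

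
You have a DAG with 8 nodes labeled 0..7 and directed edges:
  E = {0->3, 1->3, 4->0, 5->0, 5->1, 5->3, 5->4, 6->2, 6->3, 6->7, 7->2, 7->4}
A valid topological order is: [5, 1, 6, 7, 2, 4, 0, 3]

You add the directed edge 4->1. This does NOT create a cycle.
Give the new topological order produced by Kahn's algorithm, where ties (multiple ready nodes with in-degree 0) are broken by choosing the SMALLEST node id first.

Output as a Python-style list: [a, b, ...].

Answer: [5, 6, 7, 2, 4, 0, 1, 3]

Derivation:
Old toposort: [5, 1, 6, 7, 2, 4, 0, 3]
Added edge: 4->1
Position of 4 (5) > position of 1 (1). Must reorder: 4 must now come before 1.
Run Kahn's algorithm (break ties by smallest node id):
  initial in-degrees: [2, 2, 2, 4, 2, 0, 0, 1]
  ready (indeg=0): [5, 6]
  pop 5: indeg[0]->1; indeg[1]->1; indeg[3]->3; indeg[4]->1 | ready=[6] | order so far=[5]
  pop 6: indeg[2]->1; indeg[3]->2; indeg[7]->0 | ready=[7] | order so far=[5, 6]
  pop 7: indeg[2]->0; indeg[4]->0 | ready=[2, 4] | order so far=[5, 6, 7]
  pop 2: no out-edges | ready=[4] | order so far=[5, 6, 7, 2]
  pop 4: indeg[0]->0; indeg[1]->0 | ready=[0, 1] | order so far=[5, 6, 7, 2, 4]
  pop 0: indeg[3]->1 | ready=[1] | order so far=[5, 6, 7, 2, 4, 0]
  pop 1: indeg[3]->0 | ready=[3] | order so far=[5, 6, 7, 2, 4, 0, 1]
  pop 3: no out-edges | ready=[] | order so far=[5, 6, 7, 2, 4, 0, 1, 3]
  Result: [5, 6, 7, 2, 4, 0, 1, 3]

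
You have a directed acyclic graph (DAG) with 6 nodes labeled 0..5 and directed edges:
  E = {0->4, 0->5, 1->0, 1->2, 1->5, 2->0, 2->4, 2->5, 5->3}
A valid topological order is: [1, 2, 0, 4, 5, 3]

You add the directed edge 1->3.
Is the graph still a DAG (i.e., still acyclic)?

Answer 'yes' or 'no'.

Given toposort: [1, 2, 0, 4, 5, 3]
Position of 1: index 0; position of 3: index 5
New edge 1->3: forward
Forward edge: respects the existing order. Still a DAG, same toposort still valid.
Still a DAG? yes

Answer: yes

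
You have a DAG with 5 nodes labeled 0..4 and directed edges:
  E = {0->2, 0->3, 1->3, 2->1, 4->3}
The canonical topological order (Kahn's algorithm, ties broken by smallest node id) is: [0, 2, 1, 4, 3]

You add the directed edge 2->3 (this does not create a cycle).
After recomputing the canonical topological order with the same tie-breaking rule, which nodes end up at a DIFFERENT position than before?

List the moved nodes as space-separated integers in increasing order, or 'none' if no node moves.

Answer: none

Derivation:
Old toposort: [0, 2, 1, 4, 3]
Added edge 2->3
Recompute Kahn (smallest-id tiebreak):
  initial in-degrees: [0, 1, 1, 4, 0]
  ready (indeg=0): [0, 4]
  pop 0: indeg[2]->0; indeg[3]->3 | ready=[2, 4] | order so far=[0]
  pop 2: indeg[1]->0; indeg[3]->2 | ready=[1, 4] | order so far=[0, 2]
  pop 1: indeg[3]->1 | ready=[4] | order so far=[0, 2, 1]
  pop 4: indeg[3]->0 | ready=[3] | order so far=[0, 2, 1, 4]
  pop 3: no out-edges | ready=[] | order so far=[0, 2, 1, 4, 3]
New canonical toposort: [0, 2, 1, 4, 3]
Compare positions:
  Node 0: index 0 -> 0 (same)
  Node 1: index 2 -> 2 (same)
  Node 2: index 1 -> 1 (same)
  Node 3: index 4 -> 4 (same)
  Node 4: index 3 -> 3 (same)
Nodes that changed position: none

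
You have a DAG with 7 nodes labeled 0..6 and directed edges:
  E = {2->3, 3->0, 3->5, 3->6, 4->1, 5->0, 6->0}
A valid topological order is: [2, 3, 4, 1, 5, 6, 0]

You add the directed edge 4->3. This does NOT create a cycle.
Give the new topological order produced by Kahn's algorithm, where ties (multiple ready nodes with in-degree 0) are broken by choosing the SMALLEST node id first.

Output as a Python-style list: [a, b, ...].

Old toposort: [2, 3, 4, 1, 5, 6, 0]
Added edge: 4->3
Position of 4 (2) > position of 3 (1). Must reorder: 4 must now come before 3.
Run Kahn's algorithm (break ties by smallest node id):
  initial in-degrees: [3, 1, 0, 2, 0, 1, 1]
  ready (indeg=0): [2, 4]
  pop 2: indeg[3]->1 | ready=[4] | order so far=[2]
  pop 4: indeg[1]->0; indeg[3]->0 | ready=[1, 3] | order so far=[2, 4]
  pop 1: no out-edges | ready=[3] | order so far=[2, 4, 1]
  pop 3: indeg[0]->2; indeg[5]->0; indeg[6]->0 | ready=[5, 6] | order so far=[2, 4, 1, 3]
  pop 5: indeg[0]->1 | ready=[6] | order so far=[2, 4, 1, 3, 5]
  pop 6: indeg[0]->0 | ready=[0] | order so far=[2, 4, 1, 3, 5, 6]
  pop 0: no out-edges | ready=[] | order so far=[2, 4, 1, 3, 5, 6, 0]
  Result: [2, 4, 1, 3, 5, 6, 0]

Answer: [2, 4, 1, 3, 5, 6, 0]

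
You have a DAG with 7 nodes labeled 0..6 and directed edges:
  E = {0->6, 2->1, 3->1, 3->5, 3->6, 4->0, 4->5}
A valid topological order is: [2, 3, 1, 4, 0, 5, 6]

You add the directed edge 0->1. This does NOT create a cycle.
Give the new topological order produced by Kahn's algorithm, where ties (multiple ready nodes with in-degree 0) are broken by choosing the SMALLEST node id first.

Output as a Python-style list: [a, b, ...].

Old toposort: [2, 3, 1, 4, 0, 5, 6]
Added edge: 0->1
Position of 0 (4) > position of 1 (2). Must reorder: 0 must now come before 1.
Run Kahn's algorithm (break ties by smallest node id):
  initial in-degrees: [1, 3, 0, 0, 0, 2, 2]
  ready (indeg=0): [2, 3, 4]
  pop 2: indeg[1]->2 | ready=[3, 4] | order so far=[2]
  pop 3: indeg[1]->1; indeg[5]->1; indeg[6]->1 | ready=[4] | order so far=[2, 3]
  pop 4: indeg[0]->0; indeg[5]->0 | ready=[0, 5] | order so far=[2, 3, 4]
  pop 0: indeg[1]->0; indeg[6]->0 | ready=[1, 5, 6] | order so far=[2, 3, 4, 0]
  pop 1: no out-edges | ready=[5, 6] | order so far=[2, 3, 4, 0, 1]
  pop 5: no out-edges | ready=[6] | order so far=[2, 3, 4, 0, 1, 5]
  pop 6: no out-edges | ready=[] | order so far=[2, 3, 4, 0, 1, 5, 6]
  Result: [2, 3, 4, 0, 1, 5, 6]

Answer: [2, 3, 4, 0, 1, 5, 6]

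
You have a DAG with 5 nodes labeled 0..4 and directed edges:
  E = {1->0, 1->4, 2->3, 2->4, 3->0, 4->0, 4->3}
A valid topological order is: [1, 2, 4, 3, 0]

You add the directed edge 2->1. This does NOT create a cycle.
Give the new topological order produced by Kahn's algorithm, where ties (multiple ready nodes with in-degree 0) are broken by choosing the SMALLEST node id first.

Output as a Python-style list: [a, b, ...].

Answer: [2, 1, 4, 3, 0]

Derivation:
Old toposort: [1, 2, 4, 3, 0]
Added edge: 2->1
Position of 2 (1) > position of 1 (0). Must reorder: 2 must now come before 1.
Run Kahn's algorithm (break ties by smallest node id):
  initial in-degrees: [3, 1, 0, 2, 2]
  ready (indeg=0): [2]
  pop 2: indeg[1]->0; indeg[3]->1; indeg[4]->1 | ready=[1] | order so far=[2]
  pop 1: indeg[0]->2; indeg[4]->0 | ready=[4] | order so far=[2, 1]
  pop 4: indeg[0]->1; indeg[3]->0 | ready=[3] | order so far=[2, 1, 4]
  pop 3: indeg[0]->0 | ready=[0] | order so far=[2, 1, 4, 3]
  pop 0: no out-edges | ready=[] | order so far=[2, 1, 4, 3, 0]
  Result: [2, 1, 4, 3, 0]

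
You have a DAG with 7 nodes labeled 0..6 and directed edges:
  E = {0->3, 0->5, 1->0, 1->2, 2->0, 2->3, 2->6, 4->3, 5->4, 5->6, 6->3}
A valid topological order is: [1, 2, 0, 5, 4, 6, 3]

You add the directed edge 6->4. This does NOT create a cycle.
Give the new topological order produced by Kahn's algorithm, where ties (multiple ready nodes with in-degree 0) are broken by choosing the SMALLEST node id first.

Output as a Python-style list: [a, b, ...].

Answer: [1, 2, 0, 5, 6, 4, 3]

Derivation:
Old toposort: [1, 2, 0, 5, 4, 6, 3]
Added edge: 6->4
Position of 6 (5) > position of 4 (4). Must reorder: 6 must now come before 4.
Run Kahn's algorithm (break ties by smallest node id):
  initial in-degrees: [2, 0, 1, 4, 2, 1, 2]
  ready (indeg=0): [1]
  pop 1: indeg[0]->1; indeg[2]->0 | ready=[2] | order so far=[1]
  pop 2: indeg[0]->0; indeg[3]->3; indeg[6]->1 | ready=[0] | order so far=[1, 2]
  pop 0: indeg[3]->2; indeg[5]->0 | ready=[5] | order so far=[1, 2, 0]
  pop 5: indeg[4]->1; indeg[6]->0 | ready=[6] | order so far=[1, 2, 0, 5]
  pop 6: indeg[3]->1; indeg[4]->0 | ready=[4] | order so far=[1, 2, 0, 5, 6]
  pop 4: indeg[3]->0 | ready=[3] | order so far=[1, 2, 0, 5, 6, 4]
  pop 3: no out-edges | ready=[] | order so far=[1, 2, 0, 5, 6, 4, 3]
  Result: [1, 2, 0, 5, 6, 4, 3]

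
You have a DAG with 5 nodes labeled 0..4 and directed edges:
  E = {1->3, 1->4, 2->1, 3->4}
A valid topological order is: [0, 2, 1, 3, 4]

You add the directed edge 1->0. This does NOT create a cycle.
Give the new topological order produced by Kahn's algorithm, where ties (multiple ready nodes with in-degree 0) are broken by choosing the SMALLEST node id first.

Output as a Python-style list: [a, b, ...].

Answer: [2, 1, 0, 3, 4]

Derivation:
Old toposort: [0, 2, 1, 3, 4]
Added edge: 1->0
Position of 1 (2) > position of 0 (0). Must reorder: 1 must now come before 0.
Run Kahn's algorithm (break ties by smallest node id):
  initial in-degrees: [1, 1, 0, 1, 2]
  ready (indeg=0): [2]
  pop 2: indeg[1]->0 | ready=[1] | order so far=[2]
  pop 1: indeg[0]->0; indeg[3]->0; indeg[4]->1 | ready=[0, 3] | order so far=[2, 1]
  pop 0: no out-edges | ready=[3] | order so far=[2, 1, 0]
  pop 3: indeg[4]->0 | ready=[4] | order so far=[2, 1, 0, 3]
  pop 4: no out-edges | ready=[] | order so far=[2, 1, 0, 3, 4]
  Result: [2, 1, 0, 3, 4]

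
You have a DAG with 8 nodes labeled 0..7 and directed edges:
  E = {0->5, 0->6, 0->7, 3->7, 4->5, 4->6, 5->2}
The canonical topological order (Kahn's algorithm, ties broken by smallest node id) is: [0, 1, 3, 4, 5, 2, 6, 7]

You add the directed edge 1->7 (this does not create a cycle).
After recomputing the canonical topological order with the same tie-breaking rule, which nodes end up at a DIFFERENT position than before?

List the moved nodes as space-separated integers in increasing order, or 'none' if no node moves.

Old toposort: [0, 1, 3, 4, 5, 2, 6, 7]
Added edge 1->7
Recompute Kahn (smallest-id tiebreak):
  initial in-degrees: [0, 0, 1, 0, 0, 2, 2, 3]
  ready (indeg=0): [0, 1, 3, 4]
  pop 0: indeg[5]->1; indeg[6]->1; indeg[7]->2 | ready=[1, 3, 4] | order so far=[0]
  pop 1: indeg[7]->1 | ready=[3, 4] | order so far=[0, 1]
  pop 3: indeg[7]->0 | ready=[4, 7] | order so far=[0, 1, 3]
  pop 4: indeg[5]->0; indeg[6]->0 | ready=[5, 6, 7] | order so far=[0, 1, 3, 4]
  pop 5: indeg[2]->0 | ready=[2, 6, 7] | order so far=[0, 1, 3, 4, 5]
  pop 2: no out-edges | ready=[6, 7] | order so far=[0, 1, 3, 4, 5, 2]
  pop 6: no out-edges | ready=[7] | order so far=[0, 1, 3, 4, 5, 2, 6]
  pop 7: no out-edges | ready=[] | order so far=[0, 1, 3, 4, 5, 2, 6, 7]
New canonical toposort: [0, 1, 3, 4, 5, 2, 6, 7]
Compare positions:
  Node 0: index 0 -> 0 (same)
  Node 1: index 1 -> 1 (same)
  Node 2: index 5 -> 5 (same)
  Node 3: index 2 -> 2 (same)
  Node 4: index 3 -> 3 (same)
  Node 5: index 4 -> 4 (same)
  Node 6: index 6 -> 6 (same)
  Node 7: index 7 -> 7 (same)
Nodes that changed position: none

Answer: none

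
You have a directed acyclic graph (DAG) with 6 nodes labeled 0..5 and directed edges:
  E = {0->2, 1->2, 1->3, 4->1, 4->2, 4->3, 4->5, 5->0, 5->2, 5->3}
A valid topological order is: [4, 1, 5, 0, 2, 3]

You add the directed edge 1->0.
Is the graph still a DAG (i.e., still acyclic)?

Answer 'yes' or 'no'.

Answer: yes

Derivation:
Given toposort: [4, 1, 5, 0, 2, 3]
Position of 1: index 1; position of 0: index 3
New edge 1->0: forward
Forward edge: respects the existing order. Still a DAG, same toposort still valid.
Still a DAG? yes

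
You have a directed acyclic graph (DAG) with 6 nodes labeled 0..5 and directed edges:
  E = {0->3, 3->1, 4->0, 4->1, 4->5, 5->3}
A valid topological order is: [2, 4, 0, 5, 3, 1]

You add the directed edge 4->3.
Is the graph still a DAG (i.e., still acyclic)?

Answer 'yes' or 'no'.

Answer: yes

Derivation:
Given toposort: [2, 4, 0, 5, 3, 1]
Position of 4: index 1; position of 3: index 4
New edge 4->3: forward
Forward edge: respects the existing order. Still a DAG, same toposort still valid.
Still a DAG? yes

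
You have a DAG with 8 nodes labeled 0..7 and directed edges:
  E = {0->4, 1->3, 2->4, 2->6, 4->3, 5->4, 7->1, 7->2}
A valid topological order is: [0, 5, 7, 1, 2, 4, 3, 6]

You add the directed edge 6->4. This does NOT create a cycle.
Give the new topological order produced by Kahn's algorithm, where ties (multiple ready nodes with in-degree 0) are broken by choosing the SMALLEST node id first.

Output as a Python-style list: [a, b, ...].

Old toposort: [0, 5, 7, 1, 2, 4, 3, 6]
Added edge: 6->4
Position of 6 (7) > position of 4 (5). Must reorder: 6 must now come before 4.
Run Kahn's algorithm (break ties by smallest node id):
  initial in-degrees: [0, 1, 1, 2, 4, 0, 1, 0]
  ready (indeg=0): [0, 5, 7]
  pop 0: indeg[4]->3 | ready=[5, 7] | order so far=[0]
  pop 5: indeg[4]->2 | ready=[7] | order so far=[0, 5]
  pop 7: indeg[1]->0; indeg[2]->0 | ready=[1, 2] | order so far=[0, 5, 7]
  pop 1: indeg[3]->1 | ready=[2] | order so far=[0, 5, 7, 1]
  pop 2: indeg[4]->1; indeg[6]->0 | ready=[6] | order so far=[0, 5, 7, 1, 2]
  pop 6: indeg[4]->0 | ready=[4] | order so far=[0, 5, 7, 1, 2, 6]
  pop 4: indeg[3]->0 | ready=[3] | order so far=[0, 5, 7, 1, 2, 6, 4]
  pop 3: no out-edges | ready=[] | order so far=[0, 5, 7, 1, 2, 6, 4, 3]
  Result: [0, 5, 7, 1, 2, 6, 4, 3]

Answer: [0, 5, 7, 1, 2, 6, 4, 3]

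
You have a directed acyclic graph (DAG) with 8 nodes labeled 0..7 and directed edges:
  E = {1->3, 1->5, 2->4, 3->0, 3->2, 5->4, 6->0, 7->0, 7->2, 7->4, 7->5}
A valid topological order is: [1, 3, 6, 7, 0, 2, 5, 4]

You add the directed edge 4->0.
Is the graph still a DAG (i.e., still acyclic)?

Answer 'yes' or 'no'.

Given toposort: [1, 3, 6, 7, 0, 2, 5, 4]
Position of 4: index 7; position of 0: index 4
New edge 4->0: backward (u after v in old order)
Backward edge: old toposort is now invalid. Check if this creates a cycle.
Does 0 already reach 4? Reachable from 0: [0]. NO -> still a DAG (reorder needed).
Still a DAG? yes

Answer: yes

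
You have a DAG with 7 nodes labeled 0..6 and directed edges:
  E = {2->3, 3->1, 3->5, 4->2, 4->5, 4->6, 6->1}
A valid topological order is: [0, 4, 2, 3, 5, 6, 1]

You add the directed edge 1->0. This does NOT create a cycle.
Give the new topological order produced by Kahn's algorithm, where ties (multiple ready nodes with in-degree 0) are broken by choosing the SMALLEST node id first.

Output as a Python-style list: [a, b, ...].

Old toposort: [0, 4, 2, 3, 5, 6, 1]
Added edge: 1->0
Position of 1 (6) > position of 0 (0). Must reorder: 1 must now come before 0.
Run Kahn's algorithm (break ties by smallest node id):
  initial in-degrees: [1, 2, 1, 1, 0, 2, 1]
  ready (indeg=0): [4]
  pop 4: indeg[2]->0; indeg[5]->1; indeg[6]->0 | ready=[2, 6] | order so far=[4]
  pop 2: indeg[3]->0 | ready=[3, 6] | order so far=[4, 2]
  pop 3: indeg[1]->1; indeg[5]->0 | ready=[5, 6] | order so far=[4, 2, 3]
  pop 5: no out-edges | ready=[6] | order so far=[4, 2, 3, 5]
  pop 6: indeg[1]->0 | ready=[1] | order so far=[4, 2, 3, 5, 6]
  pop 1: indeg[0]->0 | ready=[0] | order so far=[4, 2, 3, 5, 6, 1]
  pop 0: no out-edges | ready=[] | order so far=[4, 2, 3, 5, 6, 1, 0]
  Result: [4, 2, 3, 5, 6, 1, 0]

Answer: [4, 2, 3, 5, 6, 1, 0]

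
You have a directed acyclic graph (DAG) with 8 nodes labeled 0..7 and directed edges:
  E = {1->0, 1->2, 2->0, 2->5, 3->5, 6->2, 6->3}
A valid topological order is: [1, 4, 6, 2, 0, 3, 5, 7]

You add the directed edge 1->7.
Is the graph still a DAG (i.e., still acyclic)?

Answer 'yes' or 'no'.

Given toposort: [1, 4, 6, 2, 0, 3, 5, 7]
Position of 1: index 0; position of 7: index 7
New edge 1->7: forward
Forward edge: respects the existing order. Still a DAG, same toposort still valid.
Still a DAG? yes

Answer: yes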